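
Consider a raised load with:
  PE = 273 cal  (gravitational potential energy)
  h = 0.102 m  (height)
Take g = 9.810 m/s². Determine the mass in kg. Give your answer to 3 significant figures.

1140 kg

Rearranging PE = m·g·h for m: m = PE/(g·h).
PE = 273 cal = 1142 J; h = 0.102 m; g = 9.810 m/s².
m = 1142 kg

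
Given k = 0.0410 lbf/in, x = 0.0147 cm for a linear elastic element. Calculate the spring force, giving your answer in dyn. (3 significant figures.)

From Hooke's law: F = kx.
k = 0.0410 lbf/in = 7.180 N/m; x = 0.0147 cm = 1.470×10^-4 m.
F = 0.001055 N
0.001055 N × (1 dyn / 1.000×10^-5 N) = 105.5 dyn

106 dyn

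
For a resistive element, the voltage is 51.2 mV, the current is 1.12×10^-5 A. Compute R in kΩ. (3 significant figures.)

From Ohm's law: R = V/I.
V = 51.2 mV = 0.05120 V; I = 1.12×10^-5 A.
R = 4571 Ω
4571 Ω × (1 kΩ / 1000 Ω) = 4.571 kΩ

4.57 kΩ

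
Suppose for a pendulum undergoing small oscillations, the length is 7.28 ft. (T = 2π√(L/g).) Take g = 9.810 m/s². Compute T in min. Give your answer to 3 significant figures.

0.0498 min

T is given directly by: T = 2π√(L/g).
L = 7.28 ft = 2.219 m; g = 9.810 m/s².
T = 2.988 s
2.988 s × (1 min / 60.00 s) = 0.04980 min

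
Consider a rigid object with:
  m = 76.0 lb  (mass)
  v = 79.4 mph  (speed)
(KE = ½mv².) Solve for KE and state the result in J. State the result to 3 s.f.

Directly: KE = ½mv².
m = 76.0 lb = 34.47 kg; v = 79.4 mph = 35.49 m/s.
KE = 21716 J

21700 J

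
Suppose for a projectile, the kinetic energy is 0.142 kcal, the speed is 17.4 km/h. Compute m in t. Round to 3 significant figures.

0.0509 t

Rearranging: m = 2·KE/v².
KE = 0.142 kcal = 594.1 J; v = 17.4 km/h = 4.833 m/s.
m = 50.86 kg
50.86 kg × (1 t / 1000 kg) = 0.05086 t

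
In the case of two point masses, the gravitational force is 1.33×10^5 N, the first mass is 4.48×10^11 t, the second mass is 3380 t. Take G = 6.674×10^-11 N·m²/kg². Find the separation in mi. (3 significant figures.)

0.542 mi

Rearranging F = G·m₁·m₂/r² for r: r = √(G·m₁m₂/F).
F = 1.33×10^5 N; m₁ = 4.48×10^11 t = 4.480×10^14 kg; m₂ = 3380 t = 3.380×10^6 kg; G = 6.674×10^-11 N·m²/kg².
r = 871.7 m
871.7 m × (1 mi / 1609 m) = 0.5416 mi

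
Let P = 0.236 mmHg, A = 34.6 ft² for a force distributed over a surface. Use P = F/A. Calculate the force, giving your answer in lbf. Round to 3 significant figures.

Rearranging: F = P·A.
P = 0.236 mmHg = 31.46 Pa; A = 34.6 ft² = 3.214 m².
F = 101.1 N
101.1 N × (1 lbf / 4.448 N) = 22.74 lbf

22.7 lbf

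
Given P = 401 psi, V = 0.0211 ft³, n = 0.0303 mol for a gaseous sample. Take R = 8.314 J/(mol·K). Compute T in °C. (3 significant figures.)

6280 °C

Rearranging: T = PV/(nR).
P = 401 psi = 2.765×10^6 Pa; V = 0.0211 ft³ = 5.975×10^-4 m³; n = 0.0303 mol; R = 8.314 J/(mol·K).
T = 6557 K
6557 K − 273.15 = 6284 °C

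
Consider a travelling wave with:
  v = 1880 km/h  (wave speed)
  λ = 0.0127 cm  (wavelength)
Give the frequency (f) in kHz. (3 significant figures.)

Rearranging v = f·λ for f: f = v/λ.
v = 1880 km/h = 522.2 m/s; λ = 0.0127 cm = 1.270×10^-4 m.
f = 4.112×10^6 Hz
4.112×10^6 Hz × (1 kHz / 1000 Hz) = 4112 kHz

4110 kHz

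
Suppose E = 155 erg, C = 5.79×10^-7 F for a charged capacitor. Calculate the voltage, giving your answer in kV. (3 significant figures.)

Solving E = ½C·V² for V: V = √(2E/C).
E = 155 erg = 1.550×10^-5 J; C = 5.79×10^-7 F.
V = 7.317 V
7.317 V × (1 kV / 1000 V) = 0.007317 kV

0.00732 kV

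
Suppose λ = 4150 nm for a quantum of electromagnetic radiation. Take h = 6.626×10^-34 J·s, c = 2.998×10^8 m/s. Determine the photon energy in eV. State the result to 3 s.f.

E is given directly by: E = hc/λ.
λ = 4150 nm = 4.150×10^-6 m; h = 6.626×10^-34 J·s; c = 2.998×10^8 m/s.
E = 4.787×10^-20 J  (the unit combination reduces to kg·m²/s² = J)
4.787×10^-20 J × (1 eV / 1.602×10^-19 J) = 0.2988 eV

0.299 eV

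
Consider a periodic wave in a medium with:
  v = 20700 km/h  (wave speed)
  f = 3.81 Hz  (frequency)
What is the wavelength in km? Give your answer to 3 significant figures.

Rearranging v = f·λ for λ: λ = v/f.
v = 20700 km/h = 5750 m/s; f = 3.81 Hz.
λ = 1509 m
1509 m × (1 km / 1000 m) = 1.509 km

1.51 km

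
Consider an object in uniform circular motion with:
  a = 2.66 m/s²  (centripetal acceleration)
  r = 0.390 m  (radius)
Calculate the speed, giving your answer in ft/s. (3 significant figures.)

Rearranging a = v²/r for v: v = √(a·r).
a = 2.66 m/s²; r = 0.390 m.
v = 1.019 m/s
1.019 m/s × (1 ft/s / 0.3048 m/s) = 3.342 ft/s

3.34 ft/s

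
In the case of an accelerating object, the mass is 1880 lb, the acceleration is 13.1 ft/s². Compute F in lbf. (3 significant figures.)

765 lbf

F is given directly by: F = m·a.
m = 1880 lb = 852.8 kg; a = 13.1 ft/s² = 3.993 m/s².
F = 3405 N
3405 N × (1 lbf / 4.448 N) = 765.5 lbf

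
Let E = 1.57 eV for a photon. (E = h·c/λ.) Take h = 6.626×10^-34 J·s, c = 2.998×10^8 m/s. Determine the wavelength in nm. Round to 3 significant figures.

790 nm

Solving E = h·c/λ for λ: λ = hc/E.
E = 1.57 eV = 2.515×10^-19 J; h = 6.626×10^-34 J·s; c = 2.998×10^8 m/s.
λ = 7.897×10^-7 m
7.897×10^-7 m × (1 nm / 1.000×10^-9 m) = 789.7 nm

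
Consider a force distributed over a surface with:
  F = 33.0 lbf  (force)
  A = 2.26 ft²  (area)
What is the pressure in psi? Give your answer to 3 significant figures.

0.101 psi

P is given directly by: P = F/A.
F = 33.0 lbf = 146.8 N; A = 2.26 ft² = 0.2100 m².
P = 699.1 Pa  (the unit combination reduces to kg/(m·s²) = Pa)
699.1 Pa × (1 psi / 6895 Pa) = 0.1014 psi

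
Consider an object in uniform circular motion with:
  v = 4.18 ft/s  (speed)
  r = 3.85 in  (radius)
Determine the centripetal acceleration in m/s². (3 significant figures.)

16.6 m/s²

a is given directly by: a = v²/r.
v = 4.18 ft/s = 1.274 m/s; r = 3.85 in = 0.09779 m.
a = 16.60 m/s²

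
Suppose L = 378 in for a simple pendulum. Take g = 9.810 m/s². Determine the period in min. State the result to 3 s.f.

Directly: T = 2π√(L/g).
L = 378 in = 9.601 m; g = 9.810 m/s².
T = 6.216 s
6.216 s × (1 min / 60.00 s) = 0.1036 min

0.104 min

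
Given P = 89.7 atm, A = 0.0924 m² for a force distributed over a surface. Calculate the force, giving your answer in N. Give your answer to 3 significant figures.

8.40×10^5 N

Rearranging P = F/A for F: F = P·A.
P = 89.7 atm = 9.089×10^6 Pa; A = 0.0924 m².
F = 8.398×10^5 N  (the unit combination reduces to kg·m/s² = N)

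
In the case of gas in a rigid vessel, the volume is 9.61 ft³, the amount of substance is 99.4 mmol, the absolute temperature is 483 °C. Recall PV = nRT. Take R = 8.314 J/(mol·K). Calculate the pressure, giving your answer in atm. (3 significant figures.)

From the ideal-gas law: P = nRT/V.
V = 9.61 ft³ = 0.2721 m³; n = 99.4 mmol = 0.09940 mol; T = 483 °C = 756.1 K; R = 8.314 J/(mol·K).
P = 2296 Pa  (the unit combination reduces to kg/(m·s²) = Pa)
2296 Pa × (1 atm / 1.013×10^5 Pa) = 0.02266 atm

0.0227 atm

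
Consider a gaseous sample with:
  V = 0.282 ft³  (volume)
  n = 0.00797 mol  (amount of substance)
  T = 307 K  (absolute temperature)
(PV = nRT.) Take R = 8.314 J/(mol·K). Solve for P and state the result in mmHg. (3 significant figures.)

19.1 mmHg

P is given directly by: P = nRT/V.
V = 0.282 ft³ = 0.007985 m³; n = 0.00797 mol; T = 307 K; R = 8.314 J/(mol·K).
P = 2547 Pa
2547 Pa × (1 mmHg / 133.3 Pa) = 19.11 mmHg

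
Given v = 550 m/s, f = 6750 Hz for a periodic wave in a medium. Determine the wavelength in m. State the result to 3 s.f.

0.0815 m

Rearranging: λ = v/f.
v = 550 m/s; f = 6750 Hz.
λ = 0.08148 m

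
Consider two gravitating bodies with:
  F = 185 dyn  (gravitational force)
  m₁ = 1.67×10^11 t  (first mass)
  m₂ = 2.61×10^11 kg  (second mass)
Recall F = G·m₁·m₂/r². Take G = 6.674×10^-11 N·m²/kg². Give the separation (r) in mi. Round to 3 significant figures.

7.79×10^5 mi

From Newton's law of gravitation: r = √(G·m₁m₂/F).
F = 185 dyn = 0.001850 N; m₁ = 1.67×10^11 t = 1.670×10^14 kg; m₂ = 2.61×10^11 kg; G = 6.674×10^-11 N·m²/kg².
r = 1.254×10^9 m
1.254×10^9 m × (1 mi / 1609 m) = 7.792×10^5 mi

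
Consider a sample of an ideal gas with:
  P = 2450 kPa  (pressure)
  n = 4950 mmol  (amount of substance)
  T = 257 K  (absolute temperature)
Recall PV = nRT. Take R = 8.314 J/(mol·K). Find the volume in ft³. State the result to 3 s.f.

0.152 ft³

Solving PV = nRT for V: V = nRT/P.
P = 2450 kPa = 2.450×10^6 Pa; n = 4950 mmol = 4.950 mol; T = 257 K; R = 8.314 J/(mol·K).
V = 0.004317 m³
0.004317 m³ × (1 ft³ / 0.02832 m³) = 0.1525 ft³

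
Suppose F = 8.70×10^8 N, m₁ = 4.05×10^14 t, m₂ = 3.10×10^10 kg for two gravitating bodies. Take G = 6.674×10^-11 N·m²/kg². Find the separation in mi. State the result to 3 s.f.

19.3 mi

From Newton's law of gravitation: r = √(G·m₁m₂/F).
F = 8.70×10^8 N; m₁ = 4.05×10^14 t = 4.050×10^17 kg; m₂ = 3.10×10^10 kg; G = 6.674×10^-11 N·m²/kg².
r = 31034 m
31034 m × (1 mi / 1609 m) = 19.28 mi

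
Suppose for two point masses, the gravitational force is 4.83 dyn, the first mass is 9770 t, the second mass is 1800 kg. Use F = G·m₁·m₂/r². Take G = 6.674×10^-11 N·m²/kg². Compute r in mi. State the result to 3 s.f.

From Newton's law of gravitation: r = √(G·m₁m₂/F).
F = 4.83 dyn = 4.830×10^-5 N; m₁ = 9770 t = 9.770×10^6 kg; m₂ = 1800 kg; G = 6.674×10^-11 N·m²/kg².
r = 155.9 m
155.9 m × (1 mi / 1609 m) = 0.09686 mi

0.0969 mi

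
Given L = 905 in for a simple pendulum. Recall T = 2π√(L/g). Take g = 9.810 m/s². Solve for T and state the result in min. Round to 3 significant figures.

Directly: T = 2π√(L/g).
L = 905 in = 22.99 m; g = 9.810 m/s².
T = 9.618 s
9.618 s × (1 min / 60.00 s) = 0.1603 min

0.160 min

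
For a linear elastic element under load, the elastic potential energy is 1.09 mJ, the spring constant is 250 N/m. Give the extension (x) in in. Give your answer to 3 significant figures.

0.116 in

Rearranging U = ½k·x² for x: x = √(2U/k).
U = 1.09 mJ = 0.001090 J; k = 250 N/m.
x = 0.002953 m
0.002953 m × (1 in / 0.02540 m) = 0.1163 in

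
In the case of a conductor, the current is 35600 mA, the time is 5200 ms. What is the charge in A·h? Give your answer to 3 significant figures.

0.0514 A·h

Directly: q = It.
I = 35600 mA = 35.60 A; t = 5200 ms = 5.200 s.
q = 185.1 C
185.1 C × (1 A·h / 3600 C) = 0.05142 A·h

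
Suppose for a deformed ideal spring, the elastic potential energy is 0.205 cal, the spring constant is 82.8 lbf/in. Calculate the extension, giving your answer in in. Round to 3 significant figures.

0.428 in

Rearranging U = ½k·x² for x: x = √(2U/k).
U = 0.205 cal = 0.8577 J; k = 82.8 lbf/in = 14501 N/m.
x = 0.01088 m
0.01088 m × (1 in / 0.02540 m) = 0.4282 in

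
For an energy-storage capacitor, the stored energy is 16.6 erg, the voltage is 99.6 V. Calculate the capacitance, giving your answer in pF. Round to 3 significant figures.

335 pF

Rearranging E = ½C·V² for C: C = 2E/V².
E = 16.6 erg = 1.660×10^-6 J; V = 99.6 V.
C = 3.347×10^-10 F
3.347×10^-10 F × (1 pF / 1.000×10^-12 F) = 334.7 pF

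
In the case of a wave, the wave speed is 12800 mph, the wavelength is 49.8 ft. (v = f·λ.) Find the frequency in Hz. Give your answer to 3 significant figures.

Rearranging: f = v/λ.
v = 12800 mph = 5722 m/s; λ = 49.8 ft = 15.18 m.
f = 377.0 Hz

377 Hz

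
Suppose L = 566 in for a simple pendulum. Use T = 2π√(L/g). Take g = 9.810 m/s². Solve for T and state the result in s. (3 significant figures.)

T is given directly by: T = 2π√(L/g).
L = 566 in = 14.38 m; g = 9.810 m/s².
T = 7.606 s

7.61 s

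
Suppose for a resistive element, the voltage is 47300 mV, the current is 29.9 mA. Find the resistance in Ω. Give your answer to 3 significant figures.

1580 Ω

Solving V = I·R for R: R = V/I.
V = 47300 mV = 47.30 V; I = 29.9 mA = 0.02990 A.
R = 1582 Ω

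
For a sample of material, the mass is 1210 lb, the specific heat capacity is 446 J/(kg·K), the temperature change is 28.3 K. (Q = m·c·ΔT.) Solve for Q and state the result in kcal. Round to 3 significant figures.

Directly: Q = mcΔT.
m = 1210 lb = 548.8 kg; c = 446 J/(kg·K); ΔT = 28.3 K.
Q = 6.927×10^6 J  (the unit combination reduces to kg·m²/s² = J)
6.927×10^6 J × (1 kcal / 4184 J) = 1656 kcal

1660 kcal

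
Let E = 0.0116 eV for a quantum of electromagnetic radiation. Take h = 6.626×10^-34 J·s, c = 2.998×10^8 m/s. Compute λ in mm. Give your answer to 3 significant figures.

Rearranging: λ = hc/E.
E = 0.0116 eV = 1.859×10^-21 J; h = 6.626×10^-34 J·s; c = 2.998×10^8 m/s.
λ = 1.069×10^-4 m
1.069×10^-4 m × (1 mm / 0.001000 m) = 0.1069 mm

0.107 mm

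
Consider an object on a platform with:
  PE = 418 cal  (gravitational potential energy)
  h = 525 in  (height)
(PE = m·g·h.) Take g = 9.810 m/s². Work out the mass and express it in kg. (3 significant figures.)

13.4 kg

Solving PE = m·g·h for m: m = PE/(g·h).
PE = 418 cal = 1749 J; h = 525 in = 13.33 m; g = 9.810 m/s².
m = 13.37 kg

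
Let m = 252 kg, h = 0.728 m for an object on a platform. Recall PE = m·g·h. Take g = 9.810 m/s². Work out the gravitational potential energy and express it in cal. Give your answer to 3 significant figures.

PE is given directly by: PE = mgh.
m = 252 kg; h = 0.728 m; g = 9.810 m/s².
PE = 1800 J  (the unit combination reduces to kg·m²/s² = J)
1800 J × (1 cal / 4.184 J) = 430.1 cal

430 cal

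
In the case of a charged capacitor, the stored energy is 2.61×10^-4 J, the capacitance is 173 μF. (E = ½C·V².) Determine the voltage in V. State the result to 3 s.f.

1.74 V

Solving E = ½C·V² for V: V = √(2E/C).
E = 2.61×10^-4 J; C = 173 μF = 1.730×10^-4 F.
V = 1.737 V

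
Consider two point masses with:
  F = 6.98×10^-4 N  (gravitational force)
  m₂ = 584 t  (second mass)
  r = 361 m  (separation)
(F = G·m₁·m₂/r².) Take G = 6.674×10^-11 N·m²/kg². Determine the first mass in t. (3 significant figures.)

2330 t

Solving F = G·m₁·m₂/r² for m₁: m₁ = F·r²/(G·m₂).
F = 6.98×10^-4 N; m₂ = 584 t = 5.840×10^5 kg; r = 361 m; G = 6.674×10^-11 N·m²/kg².
m₁ = 2.334×10^6 kg
2.334×10^6 kg × (1 t / 1000 kg) = 2334 t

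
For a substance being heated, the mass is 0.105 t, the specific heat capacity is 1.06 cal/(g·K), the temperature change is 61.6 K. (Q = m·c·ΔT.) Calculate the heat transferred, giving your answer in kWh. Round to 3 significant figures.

7.97 kWh

Directly: Q = mcΔT.
m = 0.105 t = 105.0 kg; c = 1.06 cal/(g·K) = 4435 J/(kg·K); ΔT = 61.6 K.
Q = 2.869×10^7 J  (the unit combination reduces to kg·m²/s² = J)
2.869×10^7 J × (1 kWh / 3.600×10^6 J) = 7.968 kWh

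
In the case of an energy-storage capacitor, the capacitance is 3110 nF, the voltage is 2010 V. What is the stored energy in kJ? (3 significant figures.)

Directly: E = ½CV².
C = 3110 nF = 3.110×10^-6 F; V = 2010 V.
E = 6.282 J
6.282 J × (1 kJ / 1000 J) = 0.006282 kJ

0.00628 kJ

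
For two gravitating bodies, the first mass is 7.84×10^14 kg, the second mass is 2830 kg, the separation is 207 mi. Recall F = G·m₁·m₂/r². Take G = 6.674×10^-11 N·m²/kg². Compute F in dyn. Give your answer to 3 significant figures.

Directly: F = Gm₁m₂/r².
m₁ = 7.84×10^14 kg; m₂ = 2830 kg; r = 207 mi = 3.331×10^5 m; G = 6.674×10^-11 N·m²/kg².
F = 0.001334 N  (the unit combination reduces to kg·m/s² = N)
0.001334 N × (1 dyn / 1.000×10^-5 N) = 133.4 dyn

133 dyn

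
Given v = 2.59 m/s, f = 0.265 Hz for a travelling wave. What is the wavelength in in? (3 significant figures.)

385 in

Solving v = f·λ for λ: λ = v/f.
v = 2.59 m/s; f = 0.265 Hz.
λ = 9.774 m
9.774 m × (1 in / 0.02540 m) = 384.8 in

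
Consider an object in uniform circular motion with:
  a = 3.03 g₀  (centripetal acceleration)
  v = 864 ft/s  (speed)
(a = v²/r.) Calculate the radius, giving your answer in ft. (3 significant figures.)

Rearranging a = v²/r for r: r = v²/a.
a = 3.03 g₀ = 29.71 m/s²; v = 864 ft/s = 263.3 m/s.
r = 2334 m
2334 m × (1 ft / 0.3048 m) = 7657 ft

7660 ft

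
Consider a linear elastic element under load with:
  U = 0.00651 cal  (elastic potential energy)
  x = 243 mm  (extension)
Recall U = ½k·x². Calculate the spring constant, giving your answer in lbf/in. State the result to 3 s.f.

Solving U = ½k·x² for k: k = 2U/x².
U = 0.00651 cal = 0.02724 J; x = 243 mm = 0.2430 m.
k = 0.9226 N/m
0.9226 N/m × (1 lbf/in / 175.1 N/m) = 0.005268 lbf/in

0.00527 lbf/in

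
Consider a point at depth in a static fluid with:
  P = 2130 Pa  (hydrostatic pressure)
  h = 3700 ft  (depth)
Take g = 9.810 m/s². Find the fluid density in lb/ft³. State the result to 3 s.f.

0.0120 lb/ft³

Rearranging: ρ = P/(g·h).
P = 2130 Pa; h = 3700 ft = 1128 m; g = 9.810 m/s².
ρ = 0.1925 kg/m³
0.1925 kg/m³ × (1 lb/ft³ / 16.02 kg/m³) = 0.01202 lb/ft³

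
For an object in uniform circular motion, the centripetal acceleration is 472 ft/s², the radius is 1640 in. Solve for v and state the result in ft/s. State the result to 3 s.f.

Solving a = v²/r for v: v = √(a·r).
a = 472 ft/s² = 143.9 m/s²; r = 1640 in = 41.66 m.
v = 77.41 m/s
77.41 m/s × (1 ft/s / 0.3048 m/s) = 254.0 ft/s

254 ft/s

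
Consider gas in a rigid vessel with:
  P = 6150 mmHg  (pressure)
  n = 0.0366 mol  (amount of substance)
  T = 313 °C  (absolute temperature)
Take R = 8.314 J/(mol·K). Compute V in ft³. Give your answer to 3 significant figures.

0.00768 ft³

From the ideal-gas law: V = nRT/P.
P = 6150 mmHg = 8.199×10^5 Pa; n = 0.0366 mol; T = 313 °C = 586.1 K; R = 8.314 J/(mol·K).
V = 2.175×10^-4 m³
2.175×10^-4 m³ × (1 ft³ / 0.02832 m³) = 0.007682 ft³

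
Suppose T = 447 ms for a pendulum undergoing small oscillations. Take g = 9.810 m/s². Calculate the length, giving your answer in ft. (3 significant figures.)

Solving T = 2π√(L/g) for L: L = g·(T/2π)².
T = 447 ms = 0.4470 s; g = 9.810 m/s².
L = 0.04965 m
0.04965 m × (1 ft / 0.3048 m) = 0.1629 ft

0.163 ft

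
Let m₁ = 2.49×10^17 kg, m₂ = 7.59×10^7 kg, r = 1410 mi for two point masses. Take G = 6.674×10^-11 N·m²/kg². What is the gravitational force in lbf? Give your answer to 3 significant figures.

Directly: F = Gm₁m₂/r².
m₁ = 2.49×10^17 kg; m₂ = 7.59×10^7 kg; r = 1410 mi = 2.269×10^6 m; G = 6.674×10^-11 N·m²/kg².
F = 245.0 N
245.0 N × (1 lbf / 4.448 N) = 55.07 lbf

55.1 lbf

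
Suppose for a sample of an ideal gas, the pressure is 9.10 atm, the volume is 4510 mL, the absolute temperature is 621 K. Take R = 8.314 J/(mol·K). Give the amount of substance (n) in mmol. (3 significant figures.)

805 mmol

From the ideal-gas law: n = PV/(RT).
P = 9.10 atm = 9.221×10^5 Pa; V = 4510 mL = 0.004510 m³; T = 621 K; R = 8.314 J/(mol·K).
n = 0.8054 mol
0.8054 mol × (1 mmol / 0.001000 mol) = 805.4 mmol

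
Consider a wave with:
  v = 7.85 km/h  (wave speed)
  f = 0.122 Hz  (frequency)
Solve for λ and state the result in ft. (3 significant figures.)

58.6 ft

Rearranging: λ = v/f.
v = 7.85 km/h = 2.181 m/s; f = 0.122 Hz.
λ = 17.87 m
17.87 m × (1 ft / 0.3048 m) = 58.64 ft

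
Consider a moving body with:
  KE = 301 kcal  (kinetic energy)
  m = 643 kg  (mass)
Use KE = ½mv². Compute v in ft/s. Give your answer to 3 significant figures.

205 ft/s

Solving KE = ½mv² for v: v = √(2·KE/m).
KE = 301 kcal = 1.259×10^6 J; m = 643 kg.
v = 62.59 m/s
62.59 m/s × (1 ft/s / 0.3048 m/s) = 205.3 ft/s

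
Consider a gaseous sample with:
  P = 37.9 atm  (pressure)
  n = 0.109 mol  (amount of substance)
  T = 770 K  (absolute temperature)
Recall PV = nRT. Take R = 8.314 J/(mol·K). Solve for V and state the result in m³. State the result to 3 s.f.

1.82×10^-4 m³

From the ideal-gas law: V = nRT/P.
P = 37.9 atm = 3.840×10^6 Pa; n = 0.109 mol; T = 770 K; R = 8.314 J/(mol·K).
V = 1.817×10^-4 m³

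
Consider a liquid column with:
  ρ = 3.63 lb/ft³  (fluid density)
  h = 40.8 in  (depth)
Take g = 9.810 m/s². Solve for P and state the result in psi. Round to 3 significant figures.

0.0857 psi

Directly: P = ρgh.
ρ = 3.63 lb/ft³ = 58.15 kg/m³; h = 40.8 in = 1.036 m; g = 9.810 m/s².
P = 591.1 Pa
591.1 Pa × (1 psi / 6895 Pa) = 0.08574 psi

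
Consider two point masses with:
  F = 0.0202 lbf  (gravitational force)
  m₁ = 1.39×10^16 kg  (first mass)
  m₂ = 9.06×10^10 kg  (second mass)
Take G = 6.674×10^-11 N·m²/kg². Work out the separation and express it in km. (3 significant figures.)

From Newton's law of gravitation: r = √(G·m₁m₂/F).
F = 0.0202 lbf = 0.08985 N; m₁ = 1.39×10^16 kg; m₂ = 9.06×10^10 kg; G = 6.674×10^-11 N·m²/kg².
r = 9.672×10^8 m
9.672×10^8 m × (1 km / 1000 m) = 9.672×10^5 km

9.67×10^5 km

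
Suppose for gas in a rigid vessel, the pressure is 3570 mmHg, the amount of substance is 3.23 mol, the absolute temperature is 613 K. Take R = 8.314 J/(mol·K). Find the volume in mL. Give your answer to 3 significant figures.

Rearranging PV = nRT for V: V = nRT/P.
P = 3570 mmHg = 4.760×10^5 Pa; n = 3.23 mol; T = 613 K; R = 8.314 J/(mol·K).
V = 0.03459 m³
0.03459 m³ × (1 mL / 1.000×10^-6 m³) = 34586 mL

34600 mL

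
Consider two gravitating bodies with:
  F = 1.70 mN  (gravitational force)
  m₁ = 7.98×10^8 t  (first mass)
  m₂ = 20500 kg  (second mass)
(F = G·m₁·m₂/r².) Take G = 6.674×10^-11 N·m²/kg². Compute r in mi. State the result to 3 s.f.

15.7 mi

From Newton's law of gravitation: r = √(G·m₁m₂/F).
F = 1.70 mN = 0.001700 N; m₁ = 7.98×10^8 t = 7.980×10^11 kg; m₂ = 20500 kg; G = 6.674×10^-11 N·m²/kg².
r = 25342 m
25342 m × (1 mi / 1609 m) = 15.75 mi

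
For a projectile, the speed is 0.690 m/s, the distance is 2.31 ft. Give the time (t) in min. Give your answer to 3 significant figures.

0.0170 min

Rearranging: t = d/v.
v = 0.690 m/s; d = 2.31 ft = 0.7041 m.
t = 1.020 s
1.020 s × (1 min / 60.00 s) = 0.01701 min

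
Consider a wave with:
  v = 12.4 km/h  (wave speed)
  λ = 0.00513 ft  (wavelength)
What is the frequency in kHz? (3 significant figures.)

Solving v = f·λ for f: f = v/λ.
v = 12.4 km/h = 3.444 m/s; λ = 0.00513 ft = 0.001564 m.
f = 2203 Hz
2203 Hz × (1 kHz / 1000 Hz) = 2.203 kHz

2.20 kHz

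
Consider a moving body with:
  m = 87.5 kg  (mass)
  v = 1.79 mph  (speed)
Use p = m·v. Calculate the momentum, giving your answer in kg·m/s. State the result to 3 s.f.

70.0 kg·m/s

p is given directly by: p = mv.
m = 87.5 kg; v = 1.79 mph = 0.8002 m/s.
p = 70.02 kg·m/s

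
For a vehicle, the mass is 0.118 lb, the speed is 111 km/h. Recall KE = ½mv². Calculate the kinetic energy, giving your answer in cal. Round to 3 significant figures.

6.08 cal

KE is given directly by: KE = ½mv².
m = 0.118 lb = 0.05352 kg; v = 111 km/h = 30.83 m/s.
KE = 25.44 J  (the unit combination reduces to kg·m²/s² = J)
25.44 J × (1 cal / 4.184 J) = 6.081 cal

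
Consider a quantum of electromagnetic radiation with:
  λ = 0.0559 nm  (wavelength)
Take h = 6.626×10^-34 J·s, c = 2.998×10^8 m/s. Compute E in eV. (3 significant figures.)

Directly: E = hc/λ.
λ = 0.0559 nm = 5.590×10^-11 m; h = 6.626×10^-34 J·s; c = 2.998×10^8 m/s.
E = 3.554×10^-15 J  (the unit combination reduces to kg·m²/s² = J)
3.554×10^-15 J × (1 eV / 1.602×10^-19 J) = 22180 eV

22200 eV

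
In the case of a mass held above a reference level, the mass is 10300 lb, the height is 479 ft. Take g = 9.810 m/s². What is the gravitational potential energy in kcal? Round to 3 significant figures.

Directly: PE = mgh.
m = 10300 lb = 4672 kg; h = 479 ft = 146.0 m; g = 9.810 m/s².
PE = 6.691×10^6 J  (the unit combination reduces to kg·m²/s² = J)
6.691×10^6 J × (1 kcal / 4184 J) = 1599 kcal

1600 kcal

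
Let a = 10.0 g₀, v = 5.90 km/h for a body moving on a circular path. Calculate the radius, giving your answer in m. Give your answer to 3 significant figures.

0.0274 m

Solving a = v²/r for r: r = v²/a.
a = 10.0 g₀ = 98.07 m/s²; v = 5.90 km/h = 1.639 m/s.
r = 0.02739 m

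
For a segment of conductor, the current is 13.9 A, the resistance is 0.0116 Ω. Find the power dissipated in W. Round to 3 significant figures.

2.24 W

P is given directly by: P = I²R.
I = 13.9 A; R = 0.0116 Ω.
P = 2.241 W  (the unit combination reduces to kg·m²/s³ = W)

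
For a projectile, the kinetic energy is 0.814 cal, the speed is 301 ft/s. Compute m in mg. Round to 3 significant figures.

809 mg

Solving KE = ½mv² for m: m = 2·KE/v².
KE = 0.814 cal = 3.406 J; v = 301 ft/s = 91.74 m/s.
m = 8.093×10^-4 kg
8.093×10^-4 kg × (1 mg / 1.000×10^-6 kg) = 809.3 mg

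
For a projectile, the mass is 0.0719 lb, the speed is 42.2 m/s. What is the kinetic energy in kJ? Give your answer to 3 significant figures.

0.0290 kJ

KE is given directly by: KE = ½mv².
m = 0.0719 lb = 0.03261 kg; v = 42.2 m/s.
KE = 29.04 J
29.04 J × (1 kJ / 1000 J) = 0.02904 kJ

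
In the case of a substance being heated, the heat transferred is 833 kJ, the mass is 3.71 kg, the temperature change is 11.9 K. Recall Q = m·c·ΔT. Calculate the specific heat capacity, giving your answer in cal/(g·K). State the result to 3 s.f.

4.51 cal/(g·K)

Rearranging Q = m·c·ΔT for c: c = Q/(m·ΔT).
Q = 833 kJ = 8.330×10^5 J; m = 3.71 kg; ΔT = 11.9 K.
c = 18868 J/(kg·K)
18868 J/(kg·K) × (1 cal/(g·K) / 4184 J/(kg·K)) = 4.510 cal/(g·K)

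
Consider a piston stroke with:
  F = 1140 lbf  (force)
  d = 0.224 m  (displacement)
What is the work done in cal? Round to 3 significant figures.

271 cal

W is given directly by: W = F·d.
F = 1140 lbf = 5071 N; d = 0.224 m.
W = 1136 J
1136 J × (1 cal / 4.184 J) = 271.5 cal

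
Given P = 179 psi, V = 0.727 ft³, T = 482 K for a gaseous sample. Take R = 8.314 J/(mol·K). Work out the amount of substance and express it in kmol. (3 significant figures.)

Rearranging PV = nRT for n: n = PV/(RT).
P = 179 psi = 1.234×10^6 Pa; V = 0.727 ft³ = 0.02059 m³; T = 482 K; R = 8.314 J/(mol·K).
n = 6.340 mol
6.340 mol × (1 kmol / 1000 mol) = 0.006340 kmol

0.00634 kmol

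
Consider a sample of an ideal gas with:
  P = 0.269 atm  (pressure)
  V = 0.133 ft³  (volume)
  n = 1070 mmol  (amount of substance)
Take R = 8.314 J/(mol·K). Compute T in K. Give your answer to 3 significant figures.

11.5 K

From the ideal-gas law: T = PV/(nR).
P = 0.269 atm = 27256 Pa; V = 0.133 ft³ = 0.003766 m³; n = 1070 mmol = 1.070 mol; R = 8.314 J/(mol·K).
T = 11.54 K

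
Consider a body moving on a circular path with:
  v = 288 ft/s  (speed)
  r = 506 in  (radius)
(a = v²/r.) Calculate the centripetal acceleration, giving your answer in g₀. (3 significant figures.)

61.1 g₀

a is given directly by: a = v²/r.
v = 288 ft/s = 87.78 m/s; r = 506 in = 12.85 m.
a = 599.6 m/s²
599.6 m/s² × (1 g₀ / 9.807 m/s²) = 61.14 g₀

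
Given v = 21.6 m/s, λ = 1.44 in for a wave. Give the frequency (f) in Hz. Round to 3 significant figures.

Rearranging v = f·λ for f: f = v/λ.
v = 21.6 m/s; λ = 1.44 in = 0.03658 m.
f = 590.6 Hz

591 Hz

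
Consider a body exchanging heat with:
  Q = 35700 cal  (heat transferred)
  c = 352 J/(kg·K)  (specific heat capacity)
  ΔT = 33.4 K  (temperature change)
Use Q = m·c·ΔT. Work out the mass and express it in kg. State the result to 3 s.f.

12.7 kg

Rearranging Q = m·c·ΔT for m: m = Q/(c·ΔT).
Q = 35700 cal = 1.494×10^5 J; c = 352 J/(kg·K); ΔT = 33.4 K.
m = 12.70 kg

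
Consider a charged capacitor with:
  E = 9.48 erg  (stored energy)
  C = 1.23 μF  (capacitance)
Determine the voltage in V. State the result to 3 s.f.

Rearranging E = ½C·V² for V: V = √(2E/C).
E = 9.48 erg = 9.480×10^-7 J; C = 1.23 μF = 1.230×10^-6 F.
V = 1.242 V

1.24 V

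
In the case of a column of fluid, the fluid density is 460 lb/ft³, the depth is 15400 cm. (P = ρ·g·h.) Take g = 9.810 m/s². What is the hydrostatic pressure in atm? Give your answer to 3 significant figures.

110 atm

Directly: P = ρgh.
ρ = 460 lb/ft³ = 7368 kg/m³; h = 15400 cm = 154.0 m; g = 9.810 m/s².
P = 1.113×10^7 Pa  (the unit combination reduces to kg/(m·s²) = Pa)
1.113×10^7 Pa × (1 atm / 1.013×10^5 Pa) = 109.9 atm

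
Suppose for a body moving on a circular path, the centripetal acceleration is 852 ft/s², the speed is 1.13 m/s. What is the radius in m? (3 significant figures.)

0.00492 m

Rearranging a = v²/r for r: r = v²/a.
a = 852 ft/s² = 259.7 m/s²; v = 1.13 m/s.
r = 0.004917 m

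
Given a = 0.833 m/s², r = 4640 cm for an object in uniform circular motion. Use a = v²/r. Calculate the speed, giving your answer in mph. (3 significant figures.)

13.9 mph

Rearranging: v = √(a·r).
a = 0.833 m/s²; r = 4640 cm = 46.40 m.
v = 6.217 m/s
6.217 m/s × (1 mph / 0.4470 m/s) = 13.91 mph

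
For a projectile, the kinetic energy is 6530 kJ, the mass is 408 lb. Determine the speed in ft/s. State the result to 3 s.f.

872 ft/s

Solving KE = ½mv² for v: v = √(2·KE/m).
KE = 6530 kJ = 6.530×10^6 J; m = 408 lb = 185.1 kg.
v = 265.6 m/s
265.6 m/s × (1 ft/s / 0.3048 m/s) = 871.6 ft/s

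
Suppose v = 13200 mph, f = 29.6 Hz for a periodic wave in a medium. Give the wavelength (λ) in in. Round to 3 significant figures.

Solving v = f·λ for λ: λ = v/f.
v = 13200 mph = 5901 m/s; f = 29.6 Hz.
λ = 199.4 m
199.4 m × (1 in / 0.02540 m) = 7849 in

7850 in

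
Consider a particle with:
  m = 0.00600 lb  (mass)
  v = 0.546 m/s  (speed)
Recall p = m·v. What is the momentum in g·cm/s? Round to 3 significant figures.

Directly: p = mv.
m = 0.00600 lb = 0.002722 kg; v = 0.546 m/s.
p = 0.001486 kg·m/s  (the unit combination reduces to kg·m/s = kg·m/s)
0.001486 kg·m/s × (1 g·cm/s / 1.000×10^-5 kg·m/s) = 148.6 g·cm/s

149 g·cm/s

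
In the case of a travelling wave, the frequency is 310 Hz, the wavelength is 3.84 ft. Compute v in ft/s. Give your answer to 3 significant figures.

Directly: v = fλ.
f = 310 Hz; λ = 3.84 ft = 1.170 m.
v = 362.8 m/s
362.8 m/s × (1 ft/s / 0.3048 m/s) = 1190 ft/s

1190 ft/s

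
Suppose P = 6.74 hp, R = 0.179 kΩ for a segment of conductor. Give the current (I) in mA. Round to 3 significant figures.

5300 mA

Rearranging P = I²R for I: I = √(P/R).
P = 6.74 hp = 5026 W; R = 0.179 kΩ = 179.0 Ω.
I = 5.299 A
5.299 A × (1 mA / 0.001000 A) = 5299 mA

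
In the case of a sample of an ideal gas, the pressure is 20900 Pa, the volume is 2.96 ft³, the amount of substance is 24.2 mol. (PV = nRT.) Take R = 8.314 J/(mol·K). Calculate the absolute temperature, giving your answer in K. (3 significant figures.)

Rearranging PV = nRT for T: T = PV/(nR).
P = 20900 Pa; V = 2.96 ft³ = 0.08382 m³; n = 24.2 mol; R = 8.314 J/(mol·K).
T = 8.707 K

8.71 K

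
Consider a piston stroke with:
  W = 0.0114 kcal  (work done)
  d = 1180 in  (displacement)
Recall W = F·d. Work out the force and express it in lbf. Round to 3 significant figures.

Solving W = F·d for F: F = W/d.
W = 0.0114 kcal = 47.70 J; d = 1180 in = 29.97 m.
F = 1.591 N
1.591 N × (1 lbf / 4.448 N) = 0.3578 lbf

0.358 lbf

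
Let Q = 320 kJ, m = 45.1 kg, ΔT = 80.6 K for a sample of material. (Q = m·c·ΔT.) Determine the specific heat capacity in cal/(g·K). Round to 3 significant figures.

Rearranging: c = Q/(m·ΔT).
Q = 320 kJ = 3.200×10^5 J; m = 45.1 kg; ΔT = 80.6 K.
c = 88.03 J/(kg·K)
88.03 J/(kg·K) × (1 cal/(g·K) / 4184 J/(kg·K)) = 0.02104 cal/(g·K)

0.0210 cal/(g·K)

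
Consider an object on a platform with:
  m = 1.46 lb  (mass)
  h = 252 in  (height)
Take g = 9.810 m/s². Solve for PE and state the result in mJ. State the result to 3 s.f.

41600 mJ

PE is given directly by: PE = mgh.
m = 1.46 lb = 0.6622 kg; h = 252 in = 6.401 m; g = 9.810 m/s².
PE = 41.58 J  (the unit combination reduces to kg·m²/s² = J)
41.58 J × (1 mJ / 0.001000 J) = 41584 mJ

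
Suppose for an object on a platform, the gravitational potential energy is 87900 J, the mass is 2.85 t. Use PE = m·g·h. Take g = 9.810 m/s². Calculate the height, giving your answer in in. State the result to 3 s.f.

Solving PE = m·g·h for h: h = PE/(m·g).
PE = 87900 J; m = 2.85 t = 2850 kg; g = 9.810 m/s².
h = 3.144 m
3.144 m × (1 in / 0.02540 m) = 123.8 in

124 in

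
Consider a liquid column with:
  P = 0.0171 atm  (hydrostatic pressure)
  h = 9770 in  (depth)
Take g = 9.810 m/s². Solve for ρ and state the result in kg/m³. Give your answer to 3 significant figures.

Solving P = ρ·g·h for ρ: ρ = P/(g·h).
P = 0.0171 atm = 1733 Pa; h = 9770 in = 248.2 m; g = 9.810 m/s².
ρ = 0.7117 kg/m³

0.712 kg/m³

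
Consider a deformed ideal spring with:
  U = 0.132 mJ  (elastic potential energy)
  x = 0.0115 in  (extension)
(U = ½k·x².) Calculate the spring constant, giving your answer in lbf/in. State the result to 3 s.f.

17.7 lbf/in

Solving U = ½k·x² for k: k = 2U/x².
U = 0.132 mJ = 1.320×10^-4 J; x = 0.0115 in = 2.921×10^-4 m.
k = 3094 N/m
3094 N/m × (1 lbf/in / 175.1 N/m) = 17.67 lbf/in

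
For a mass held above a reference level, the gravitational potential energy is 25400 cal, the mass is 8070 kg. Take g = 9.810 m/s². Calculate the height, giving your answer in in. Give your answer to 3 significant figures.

52.9 in

Rearranging: h = PE/(m·g).
PE = 25400 cal = 1.063×10^5 J; m = 8070 kg; g = 9.810 m/s².
h = 1.342 m
1.342 m × (1 in / 0.02540 m) = 52.85 in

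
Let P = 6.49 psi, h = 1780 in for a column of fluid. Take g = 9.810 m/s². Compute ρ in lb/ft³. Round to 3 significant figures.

6.30 lb/ft³

Rearranging P = ρ·g·h for ρ: ρ = P/(g·h).
P = 6.49 psi = 44747 Pa; h = 1780 in = 45.21 m; g = 9.810 m/s².
ρ = 100.9 kg/m³
100.9 kg/m³ × (1 lb/ft³ / 16.02 kg/m³) = 6.298 lb/ft³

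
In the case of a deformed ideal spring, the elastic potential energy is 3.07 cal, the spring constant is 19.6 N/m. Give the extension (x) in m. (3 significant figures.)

Rearranging U = ½k·x² for x: x = √(2U/k).
U = 3.07 cal = 12.84 J; k = 19.6 N/m.
x = 1.145 m

1.14 m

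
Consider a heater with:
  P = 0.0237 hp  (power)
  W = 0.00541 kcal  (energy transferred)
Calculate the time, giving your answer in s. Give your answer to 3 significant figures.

Rearranging: t = W/P.
P = 0.0237 hp = 17.67 W; W = 0.00541 kcal = 22.64 J.
t = 1.281 s

1.28 s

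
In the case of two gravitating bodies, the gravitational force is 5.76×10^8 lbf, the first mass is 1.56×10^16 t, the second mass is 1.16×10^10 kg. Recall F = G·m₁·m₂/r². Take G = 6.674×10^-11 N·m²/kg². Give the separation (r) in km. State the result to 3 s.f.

Rearranging: r = √(G·m₁m₂/F).
F = 5.76×10^8 lbf = 2.562×10^9 N; m₁ = 1.56×10^16 t = 1.560×10^19 kg; m₂ = 1.16×10^10 kg; G = 6.674×10^-11 N·m²/kg².
r = 68656 m
68656 m × (1 km / 1000 m) = 68.66 km

68.7 km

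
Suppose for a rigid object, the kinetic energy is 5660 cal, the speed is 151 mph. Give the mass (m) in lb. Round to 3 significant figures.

Rearranging: m = 2·KE/v².
KE = 5660 cal = 23681 J; v = 151 mph = 67.50 m/s.
m = 10.39 kg
10.39 kg × (1 lb / 0.4536 kg) = 22.92 lb

22.9 lb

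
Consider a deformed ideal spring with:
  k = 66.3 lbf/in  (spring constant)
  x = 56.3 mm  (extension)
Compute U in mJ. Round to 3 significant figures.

18400 mJ

U is given directly by: U = ½kx².
k = 66.3 lbf/in = 11611 N/m; x = 56.3 mm = 0.05630 m.
U = 18.40 J  (the unit combination reduces to kg·m²/s² = J)
18.40 J × (1 mJ / 0.001000 J) = 18401 mJ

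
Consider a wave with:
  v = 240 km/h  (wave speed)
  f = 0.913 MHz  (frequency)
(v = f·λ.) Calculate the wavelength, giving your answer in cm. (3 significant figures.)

Solving v = f·λ for λ: λ = v/f.
v = 240 km/h = 66.67 m/s; f = 0.913 MHz = 9.130×10^5 Hz.
λ = 7.302×10^-5 m
7.302×10^-5 m × (1 cm / 0.01000 m) = 0.007302 cm

0.00730 cm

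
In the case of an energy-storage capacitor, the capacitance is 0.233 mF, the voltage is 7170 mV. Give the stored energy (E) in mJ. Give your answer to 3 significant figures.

5.99 mJ

Directly: E = ½CV².
C = 0.233 mF = 2.330×10^-4 F; V = 7170 mV = 7.170 V.
E = 0.005989 J
0.005989 J × (1 mJ / 0.001000 J) = 5.989 mJ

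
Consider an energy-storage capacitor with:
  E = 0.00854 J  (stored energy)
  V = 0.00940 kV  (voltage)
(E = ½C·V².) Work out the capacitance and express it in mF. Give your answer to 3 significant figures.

Rearranging: C = 2E/V².
E = 0.00854 J; V = 0.00940 kV = 9.400 V.
C = 1.933×10^-4 F
1.933×10^-4 F × (1 mF / 0.001000 F) = 0.1933 mF

0.193 mF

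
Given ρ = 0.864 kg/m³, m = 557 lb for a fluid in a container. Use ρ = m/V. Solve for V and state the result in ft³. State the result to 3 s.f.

Rearranging: V = m/ρ.
ρ = 0.864 kg/m³; m = 557 lb = 252.7 kg.
V = 292.4 m³
292.4 m³ × (1 ft³ / 0.02832 m³) = 10327 ft³

10300 ft³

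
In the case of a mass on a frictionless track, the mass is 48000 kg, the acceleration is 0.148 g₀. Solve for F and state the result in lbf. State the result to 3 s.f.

15700 lbf

From Newton's second law: F = m·a.
m = 48000 kg; a = 0.148 g₀ = 1.451 m/s².
F = 69666 N  (the unit combination reduces to kg·m/s² = N)
69666 N × (1 lbf / 4.448 N) = 15662 lbf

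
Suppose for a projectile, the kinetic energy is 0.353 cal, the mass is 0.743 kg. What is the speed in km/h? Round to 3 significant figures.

Solving KE = ½mv² for v: v = √(2·KE/m).
KE = 0.353 cal = 1.477 J; m = 0.743 kg.
v = 1.994 m/s
1.994 m/s × (1 km/h / 0.2778 m/s) = 7.178 km/h

7.18 km/h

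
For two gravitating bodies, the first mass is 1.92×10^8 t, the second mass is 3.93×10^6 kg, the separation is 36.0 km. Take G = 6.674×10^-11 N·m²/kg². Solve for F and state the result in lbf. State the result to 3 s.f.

From Newton's law of gravitation: F = Gm₁m₂/r².
m₁ = 1.92×10^8 t = 1.920×10^11 kg; m₂ = 3.93×10^6 kg; r = 36.0 km = 36000 m; G = 6.674×10^-11 N·m²/kg².
F = 0.03886 N
0.03886 N × (1 lbf / 4.448 N) = 0.008736 lbf

0.00874 lbf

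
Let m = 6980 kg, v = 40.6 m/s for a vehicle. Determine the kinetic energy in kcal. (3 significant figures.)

Directly: KE = ½mv².
m = 6980 kg; v = 40.6 m/s.
KE = 5.753×10^6 J
5.753×10^6 J × (1 kcal / 4184 J) = 1375 kcal

1370 kcal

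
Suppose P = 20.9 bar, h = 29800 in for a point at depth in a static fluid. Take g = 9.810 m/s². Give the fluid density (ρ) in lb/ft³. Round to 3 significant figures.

17.6 lb/ft³

Rearranging: ρ = P/(g·h).
P = 20.9 bar = 2.090×10^6 Pa; h = 29800 in = 756.9 m; g = 9.810 m/s².
ρ = 281.5 kg/m³
281.5 kg/m³ × (1 lb/ft³ / 16.02 kg/m³) = 17.57 lb/ft³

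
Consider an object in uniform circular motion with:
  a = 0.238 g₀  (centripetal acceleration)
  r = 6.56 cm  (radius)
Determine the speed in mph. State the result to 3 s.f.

Rearranging: v = √(a·r).
a = 0.238 g₀ = 2.334 m/s²; r = 6.56 cm = 0.06560 m.
v = 0.3913 m/s
0.3913 m/s × (1 mph / 0.4470 m/s) = 0.8753 mph

0.875 mph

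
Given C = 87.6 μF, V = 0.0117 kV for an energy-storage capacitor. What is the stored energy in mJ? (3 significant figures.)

6.00 mJ

Directly: E = ½CV².
C = 87.6 μF = 8.760×10^-5 F; V = 0.0117 kV = 11.70 V.
E = 0.005996 J  (the unit combination reduces to kg·m²/s² = J)
0.005996 J × (1 mJ / 0.001000 J) = 5.996 mJ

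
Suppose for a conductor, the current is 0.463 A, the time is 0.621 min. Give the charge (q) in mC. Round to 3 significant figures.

17300 mC

Directly: q = It.
I = 0.463 A; t = 0.621 min = 37.26 s.
q = 17.25 C
17.25 C × (1 mC / 0.001000 C) = 17251 mC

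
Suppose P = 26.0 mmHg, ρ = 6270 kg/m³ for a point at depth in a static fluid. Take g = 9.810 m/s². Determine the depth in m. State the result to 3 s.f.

0.0564 m

Solving P = ρ·g·h for h: h = P/(ρ·g).
P = 26.0 mmHg = 3466 Pa; ρ = 6270 kg/m³; g = 9.810 m/s².
h = 0.05636 m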